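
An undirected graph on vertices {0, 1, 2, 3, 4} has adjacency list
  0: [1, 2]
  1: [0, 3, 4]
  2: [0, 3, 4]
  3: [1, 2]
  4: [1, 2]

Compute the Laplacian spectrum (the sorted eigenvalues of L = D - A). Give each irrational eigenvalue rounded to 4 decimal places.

[0, 2, 2, 3, 5]

With the vertex order [0, 1, 2, 3, 4], the degrees are [2, 3, 3, 2, 2], giving D = diag(2, 3, 3, 2, 2) and L = D - A. The multiplicity of 0 as a Laplacian eigenvalue equals the number of connected components. The single zero eigenvalue shows the graph is connected. By the matrix-tree theorem the graph has (1/5) * product of the nonzero eigenvalues = 12 spanning trees.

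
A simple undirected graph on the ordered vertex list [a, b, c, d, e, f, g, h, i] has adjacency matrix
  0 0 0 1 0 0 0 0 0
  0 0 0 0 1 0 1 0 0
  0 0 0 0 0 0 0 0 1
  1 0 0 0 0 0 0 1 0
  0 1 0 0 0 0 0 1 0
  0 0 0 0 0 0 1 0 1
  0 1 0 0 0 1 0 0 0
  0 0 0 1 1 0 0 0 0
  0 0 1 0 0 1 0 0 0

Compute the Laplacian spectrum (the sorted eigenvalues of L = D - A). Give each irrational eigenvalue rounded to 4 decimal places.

With the vertex order [a, b, c, d, e, f, g, h, i], the degrees are [1, 2, 1, 2, 2, 2, 2, 2, 2], giving D = diag(1, 2, 1, 2, 2, 2, 2, 2, 2) and L = D - A. L is symmetric positive semidefinite, so every eigenvalue is real and nonnegative. The eigenvalues sum to 16, which equals trace(L) = 2|E|.

[0, 0.1206, 0.4679, 1, 1.6527, 2.3473, 3, 3.5321, 3.8794]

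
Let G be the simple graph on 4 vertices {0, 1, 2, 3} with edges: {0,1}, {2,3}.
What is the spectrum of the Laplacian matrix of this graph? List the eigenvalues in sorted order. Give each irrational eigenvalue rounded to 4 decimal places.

[0, 0, 2, 2]

With the vertex order [0, 1, 2, 3], the degrees are [1, 1, 1, 1], giving D = diag(1, 1, 1, 1) and L = D - A. Since every row of L sums to 0, the all-ones vector is in the kernel and 0 is an eigenvalue. The 2 zero eigenvalues correspond to the 2 connected components. The largest eigenvalue, 2, is at most the vertex count 4. The eigenvalues sum to 4, which equals trace(L) = 2|E|.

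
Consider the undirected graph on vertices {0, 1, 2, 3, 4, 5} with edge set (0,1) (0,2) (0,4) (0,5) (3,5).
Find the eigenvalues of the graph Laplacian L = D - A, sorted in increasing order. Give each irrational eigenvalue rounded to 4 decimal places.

With the vertex order [0, 1, 2, 3, 4, 5], the degrees are [4, 1, 1, 1, 1, 2], giving D = diag(4, 1, 1, 1, 1, 2) and L = D - A. Since every row of L sums to 0, the all-ones vector is in the kernel and 0 is an eigenvalue. The single zero eigenvalue shows the graph is connected. By the matrix-tree theorem the graph has (1/6) * product of the nonzero eigenvalues = 1 spanning tree.

[0, 0.4859, 1, 1, 2.4280, 5.0861]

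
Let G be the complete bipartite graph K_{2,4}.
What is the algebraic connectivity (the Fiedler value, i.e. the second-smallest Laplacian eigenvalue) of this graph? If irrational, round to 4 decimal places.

2

The graph has 6 vertices and degree multiset [4, 4, 2, 2, 2, 2]; D is the diagonal matrix of degrees and L = D - A. The sorted Laplacian eigenvalues are [0, 2, 2, 2, 4, 6]; the algebraic connectivity is the second entry, 2. There is one zero in the spectrum, matching the 1 component. The eigenvalues sum to 16, which equals trace(L) = 2|E|.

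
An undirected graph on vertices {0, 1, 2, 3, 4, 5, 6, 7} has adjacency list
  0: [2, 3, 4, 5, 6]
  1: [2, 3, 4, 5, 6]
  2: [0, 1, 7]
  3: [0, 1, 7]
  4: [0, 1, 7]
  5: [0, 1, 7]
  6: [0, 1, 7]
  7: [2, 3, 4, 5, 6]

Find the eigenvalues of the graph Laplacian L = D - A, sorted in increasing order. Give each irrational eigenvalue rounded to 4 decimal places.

With the vertex order [0, 1, 2, 3, 4, 5, 6, 7], the degrees are [5, 5, 3, 3, 3, 3, 3, 5], giving D = diag(5, 5, 3, 3, 3, 3, 3, 5) and L = D - A. The multiplicity of 0 as a Laplacian eigenvalue equals the number of connected components. The single zero eigenvalue shows the graph is connected. The largest eigenvalue, 8, is at most the vertex count 8.

[0, 3, 3, 3, 3, 5, 5, 8]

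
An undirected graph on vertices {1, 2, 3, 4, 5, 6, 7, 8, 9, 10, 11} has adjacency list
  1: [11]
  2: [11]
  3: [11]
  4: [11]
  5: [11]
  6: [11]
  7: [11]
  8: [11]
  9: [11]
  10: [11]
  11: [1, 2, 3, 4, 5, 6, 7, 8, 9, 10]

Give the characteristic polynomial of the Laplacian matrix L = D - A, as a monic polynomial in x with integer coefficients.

Each diagonal entry of L is the vertex degree and each off-diagonal entry is -1 where an edge is present, 0 otherwise; in the order [1, 2, 3, 4, 5, 6, 7, 8, 9, 10, 11] the diagonal is [1, 1, 1, 1, 1, 1, 1, 1, 1, 1, 10]. Computing det(xI - L) by cofactor expansion (or equivalently via sum-over-permutations) gives x^11 - 20x^10 + 135x^9 - 480x^8 + 1050x^7 - 1512x^6 + 1470x^5 - 960x^4 + 405x^3 - 100x^2 + 11x. The coefficient of x^10 equals -trace(L) = -20, matching the sum of degrees.

x^11 - 20x^10 + 135x^9 - 480x^8 + 1050x^7 - 1512x^6 + 1470x^5 - 960x^4 + 405x^3 - 100x^2 + 11x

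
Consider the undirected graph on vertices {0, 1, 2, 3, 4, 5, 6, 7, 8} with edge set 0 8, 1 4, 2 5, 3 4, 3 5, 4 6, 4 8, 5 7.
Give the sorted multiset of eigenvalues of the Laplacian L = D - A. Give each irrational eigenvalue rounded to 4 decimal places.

[0, 0.2043, 0.5405, 1, 1, 1.5989, 2.4425, 4.0170, 5.1969]

With the vertex order [0, 1, 2, 3, 4, 5, 6, 7, 8], the degrees are [1, 1, 1, 2, 4, 3, 1, 1, 2], giving D = diag(1, 1, 1, 2, 4, 3, 1, 1, 2) and L = D - A. Since every row of L sums to 0, the all-ones vector is in the kernel and 0 is an eigenvalue. The single zero eigenvalue shows the graph is connected. There is one zero in the spectrum, matching the 1 component. By the matrix-tree theorem the graph has (1/9) * product of the nonzero eigenvalues = 1 spanning tree.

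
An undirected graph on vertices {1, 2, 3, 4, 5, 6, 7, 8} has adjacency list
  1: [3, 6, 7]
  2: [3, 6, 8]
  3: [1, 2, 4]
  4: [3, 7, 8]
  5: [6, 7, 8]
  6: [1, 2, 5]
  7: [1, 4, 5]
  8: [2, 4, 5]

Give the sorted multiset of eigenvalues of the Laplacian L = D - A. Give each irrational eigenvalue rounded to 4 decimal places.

[0, 2, 2, 2, 4, 4, 4, 6]

Reading degrees in the order [1, 2, 3, 4, 5, 6, 7, 8] gives [3, 3, 3, 3, 3, 3, 3, 3]; set D = diag(3, 3, 3, 3, 3, 3, 3, 3) and form L = D - A. The multiplicity of 0 as a Laplacian eigenvalue equals the number of connected components. The eigenvalues sum to 24, which equals trace(L) = 2|E|. There is one zero in the spectrum, matching the 1 component.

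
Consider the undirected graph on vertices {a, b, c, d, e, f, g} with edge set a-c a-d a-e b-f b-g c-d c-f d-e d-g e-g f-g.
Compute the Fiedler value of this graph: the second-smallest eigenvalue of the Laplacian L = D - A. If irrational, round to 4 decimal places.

1.2171

Each diagonal entry of L is the vertex degree and each off-diagonal entry is -1 where an edge is present, 0 otherwise; in the order [a, b, c, d, e, f, g] the diagonal is [3, 2, 3, 4, 3, 3, 4]. The sorted Laplacian eigenvalues are [0, 1.2171, 2.4624, 3.4807, 4.3162, 4.8509, 5.6726]; the algebraic connectivity is the second entry, 1.2171. The largest eigenvalue, 5.6726, is at most the vertex count 7. The eigenvalues sum to 22, which equals trace(L) = 2|E|.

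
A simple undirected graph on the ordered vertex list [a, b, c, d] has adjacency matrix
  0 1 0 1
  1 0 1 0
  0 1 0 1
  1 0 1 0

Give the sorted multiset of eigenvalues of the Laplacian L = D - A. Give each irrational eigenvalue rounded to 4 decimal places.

[0, 2, 2, 4]

Reading degrees in the order [a, b, c, d] gives [2, 2, 2, 2]; set D = diag(2, 2, 2, 2) and form L = D - A. Since every row of L sums to 0, the all-ones vector is in the kernel and 0 is an eigenvalue. The largest eigenvalue, 4, is at most the vertex count 4. The eigenvalues sum to 8, which equals trace(L) = 2|E|.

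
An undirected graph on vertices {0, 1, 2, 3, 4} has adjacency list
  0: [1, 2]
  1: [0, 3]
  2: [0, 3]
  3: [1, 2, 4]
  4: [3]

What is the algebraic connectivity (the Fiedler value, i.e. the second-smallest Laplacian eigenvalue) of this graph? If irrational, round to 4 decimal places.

0.8299

Reading degrees in the order [0, 1, 2, 3, 4] gives [2, 2, 2, 3, 1]; set D = diag(2, 2, 2, 3, 1) and form L = D - A. The sorted Laplacian eigenvalues are [0, 0.8299, 2, 2.6889, 4.4812]; the algebraic connectivity is the second entry, 0.8299. By the matrix-tree theorem the graph has (1/5) * product of the nonzero eigenvalues = 4 spanning trees.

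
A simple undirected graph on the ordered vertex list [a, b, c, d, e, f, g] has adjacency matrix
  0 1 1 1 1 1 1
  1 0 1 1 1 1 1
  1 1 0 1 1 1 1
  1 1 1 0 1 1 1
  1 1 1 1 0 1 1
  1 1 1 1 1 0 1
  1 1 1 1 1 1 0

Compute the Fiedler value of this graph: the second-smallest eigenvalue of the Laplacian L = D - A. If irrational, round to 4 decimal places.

With the vertex order [a, b, c, d, e, f, g], the degrees are [6, 6, 6, 6, 6, 6, 6], giving D = diag(6, 6, 6, 6, 6, 6, 6) and L = D - A. The smallest Laplacian eigenvalue is always 0. The next one, lambda_2 = 7, measures how hard the graph is to disconnect: larger values mean better connectivity.

7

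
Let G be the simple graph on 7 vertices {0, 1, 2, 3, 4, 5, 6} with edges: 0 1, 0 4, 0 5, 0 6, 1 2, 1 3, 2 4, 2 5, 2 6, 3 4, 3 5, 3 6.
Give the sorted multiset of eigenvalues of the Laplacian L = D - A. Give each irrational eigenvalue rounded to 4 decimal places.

With the vertex order [0, 1, 2, 3, 4, 5, 6], the degrees are [4, 3, 4, 4, 3, 3, 3], giving D = diag(4, 3, 4, 4, 3, 3, 3) and L = D - A. Since every row of L sums to 0, the all-ones vector is in the kernel and 0 is an eigenvalue. The single zero eigenvalue shows the graph is connected.

[0, 3, 3, 3, 4, 4, 7]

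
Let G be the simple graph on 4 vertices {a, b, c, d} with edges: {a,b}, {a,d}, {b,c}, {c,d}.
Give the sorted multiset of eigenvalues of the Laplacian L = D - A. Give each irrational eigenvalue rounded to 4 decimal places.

[0, 2, 2, 4]

With the vertex order [a, b, c, d], the degrees are [2, 2, 2, 2], giving D = diag(2, 2, 2, 2) and L = D - A. L is symmetric positive semidefinite, so every eigenvalue is real and nonnegative. The largest eigenvalue, 4, is at most the vertex count 4.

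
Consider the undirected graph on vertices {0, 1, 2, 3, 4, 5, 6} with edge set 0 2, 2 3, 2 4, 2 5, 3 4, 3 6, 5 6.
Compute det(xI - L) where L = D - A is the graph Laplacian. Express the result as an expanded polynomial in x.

Each diagonal entry of L is the vertex degree and each off-diagonal entry is -1 where an edge is present, 0 otherwise; in the order [0, 1, 2, 3, 4, 5, 6] the diagonal is [1, 0, 4, 3, 2, 2, 2]. L has integer entries, so p(x) = det(xI - L) has integer coefficients. Expanding the determinant yields x^7 - 14x^6 + 72x^5 - 168x^4 + 176x^3 - 66x^2. The constant term is 0 because L is singular (the all-ones vector lies in its kernel). The eigenvalues sum to 14, which equals trace(L) = 2|E|.

x^7 - 14x^6 + 72x^5 - 168x^4 + 176x^3 - 66x^2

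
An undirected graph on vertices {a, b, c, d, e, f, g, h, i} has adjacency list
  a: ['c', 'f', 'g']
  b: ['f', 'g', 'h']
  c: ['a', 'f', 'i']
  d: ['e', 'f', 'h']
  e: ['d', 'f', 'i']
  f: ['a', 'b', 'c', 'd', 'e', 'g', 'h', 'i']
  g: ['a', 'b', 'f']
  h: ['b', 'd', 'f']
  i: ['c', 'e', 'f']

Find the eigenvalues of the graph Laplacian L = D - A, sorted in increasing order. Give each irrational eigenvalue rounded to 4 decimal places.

[0, 1.5858, 1.5858, 3, 3, 4.4142, 4.4142, 5, 9]

Reading degrees in the order [a, b, c, d, e, f, g, h, i] gives [3, 3, 3, 3, 3, 8, 3, 3, 3]; set D = diag(3, 3, 3, 3, 3, 8, 3, 3, 3) and form L = D - A. L is symmetric positive semidefinite, so every eigenvalue is real and nonnegative. By the matrix-tree theorem the graph has (1/9) * product of the nonzero eigenvalues = 2205 spanning trees. There is one zero in the spectrum, matching the 1 component.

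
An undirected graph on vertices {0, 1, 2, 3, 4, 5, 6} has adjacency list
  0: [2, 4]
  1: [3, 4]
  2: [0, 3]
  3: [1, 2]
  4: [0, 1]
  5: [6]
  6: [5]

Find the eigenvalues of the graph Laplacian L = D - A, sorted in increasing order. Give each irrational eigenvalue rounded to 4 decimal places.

Reading degrees in the order [0, 1, 2, 3, 4, 5, 6] gives [2, 2, 2, 2, 2, 1, 1]; set D = diag(2, 2, 2, 2, 2, 1, 1) and form L = D - A. The multiplicity of 0 as a Laplacian eigenvalue equals the number of connected components. The 2 zero eigenvalues correspond to the 2 connected components. The largest eigenvalue, 3.6180, is at most the vertex count 7. There are 2 zeros in the spectrum, matching the 2 components.

[0, 0, 1.3820, 1.3820, 2, 3.6180, 3.6180]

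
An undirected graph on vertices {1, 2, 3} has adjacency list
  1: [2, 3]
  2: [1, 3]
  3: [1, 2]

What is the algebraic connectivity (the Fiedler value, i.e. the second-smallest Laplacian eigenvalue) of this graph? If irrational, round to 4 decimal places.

Each diagonal entry of L is the vertex degree and each off-diagonal entry is -1 where an edge is present, 0 otherwise; in the order [1, 2, 3] the diagonal is [2, 2, 2]. The smallest Laplacian eigenvalue is always 0. The next one, lambda_2 = 3, measures how hard the graph is to disconnect: larger values mean better connectivity.

3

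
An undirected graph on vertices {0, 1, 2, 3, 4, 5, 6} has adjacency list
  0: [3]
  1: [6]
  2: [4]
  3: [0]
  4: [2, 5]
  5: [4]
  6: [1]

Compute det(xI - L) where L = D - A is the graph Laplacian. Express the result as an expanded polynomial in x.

x^7 - 8x^6 + 23x^5 - 28x^4 + 12x^3

Reading degrees in the order [0, 1, 2, 3, 4, 5, 6] gives [1, 1, 1, 1, 2, 1, 1]; set D = diag(1, 1, 1, 1, 2, 1, 1) and form L = D - A. The eigenvalues of L are [0, 0, 0, 1, 2, 2, 3]; the characteristic polynomial is the product of (x - lambda_i), which multiplies out to x^7 - 8x^6 + 23x^5 - 28x^4 + 12x^3. The coefficient of x^6 equals -trace(L) = -8, matching the sum of degrees.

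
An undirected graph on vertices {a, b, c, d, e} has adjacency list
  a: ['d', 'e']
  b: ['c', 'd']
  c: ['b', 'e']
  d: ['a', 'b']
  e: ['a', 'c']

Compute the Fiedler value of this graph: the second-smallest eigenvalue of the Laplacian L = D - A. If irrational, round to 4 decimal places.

Each diagonal entry of L is the vertex degree and each off-diagonal entry is -1 where an edge is present, 0 otherwise; in the order [a, b, c, d, e] the diagonal is [2, 2, 2, 2, 2]. The sorted Laplacian eigenvalues are [0, 1.3820, 1.3820, 3.6180, 3.6180]; the algebraic connectivity is the second entry, 1.3820. By the matrix-tree theorem the graph has (1/5) * product of the nonzero eigenvalues = 5 spanning trees.

1.3820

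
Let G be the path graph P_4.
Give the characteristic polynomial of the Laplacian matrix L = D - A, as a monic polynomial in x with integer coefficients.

x^4 - 6x^3 + 10x^2 - 4x

The graph has 4 vertices and degree multiset [2, 2, 1, 1]; D is the diagonal matrix of degrees and L = D - A. Computing det(xI - L) by cofactor expansion (or equivalently via sum-over-permutations) gives x^4 - 6x^3 + 10x^2 - 4x. Since p(0) = det(-L) = 0, x divides p(x).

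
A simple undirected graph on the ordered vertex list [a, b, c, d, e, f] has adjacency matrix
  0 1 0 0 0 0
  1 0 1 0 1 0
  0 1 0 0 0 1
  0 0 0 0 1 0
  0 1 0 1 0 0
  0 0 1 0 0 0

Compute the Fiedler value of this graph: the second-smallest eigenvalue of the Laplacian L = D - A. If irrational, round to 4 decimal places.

With the vertex order [a, b, c, d, e, f], the degrees are [1, 3, 2, 1, 2, 1], giving D = diag(1, 3, 2, 1, 2, 1) and L = D - A. Computing the eigenvalues of L and sorting gives [0, 0.3820, 0.6972, 2, 2.6180, 4.3028]. The Fiedler value lambda_2 = 0.3820 is strictly positive, so the graph is connected.

0.3820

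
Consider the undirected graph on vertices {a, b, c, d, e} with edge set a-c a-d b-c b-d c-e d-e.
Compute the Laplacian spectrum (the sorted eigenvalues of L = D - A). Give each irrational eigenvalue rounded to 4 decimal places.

[0, 2, 2, 3, 5]

Reading degrees in the order [a, b, c, d, e] gives [2, 2, 3, 3, 2]; set D = diag(2, 2, 3, 3, 2) and form L = D - A. Diagonalising L (or applying a numerical eigensolver to the 5x5 matrix) gives the spectrum above. The eigenvalues sum to 12, which equals trace(L) = 2|E|.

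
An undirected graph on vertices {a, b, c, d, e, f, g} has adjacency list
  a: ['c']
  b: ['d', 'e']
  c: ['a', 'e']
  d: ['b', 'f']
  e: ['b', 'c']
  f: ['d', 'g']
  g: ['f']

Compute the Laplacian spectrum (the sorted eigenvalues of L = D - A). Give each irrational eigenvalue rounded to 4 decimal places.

Reading degrees in the order [a, b, c, d, e, f, g] gives [1, 2, 2, 2, 2, 2, 1]; set D = diag(1, 2, 2, 2, 2, 2, 1) and form L = D - A. L is symmetric positive semidefinite, so every eigenvalue is real and nonnegative. By the matrix-tree theorem the graph has (1/7) * product of the nonzero eigenvalues = 1 spanning tree.

[0, 0.1981, 0.7530, 1.5550, 2.4450, 3.2470, 3.8019]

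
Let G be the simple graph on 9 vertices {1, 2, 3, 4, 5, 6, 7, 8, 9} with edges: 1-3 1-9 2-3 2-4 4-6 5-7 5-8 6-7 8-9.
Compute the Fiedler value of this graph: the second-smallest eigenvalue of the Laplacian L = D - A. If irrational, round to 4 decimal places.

0.4679

With the vertex order [1, 2, 3, 4, 5, 6, 7, 8, 9], the degrees are [2, 2, 2, 2, 2, 2, 2, 2, 2], giving D = diag(2, 2, 2, 2, 2, 2, 2, 2, 2) and L = D - A. The sorted Laplacian eigenvalues are [0, 0.4679, 0.4679, 1.6527, 1.6527, 3, 3, 3.8794, 3.8794]; the algebraic connectivity is the second entry, 0.4679. There is one zero in the spectrum, matching the 1 component. The largest eigenvalue, 3.8794, is at most the vertex count 9.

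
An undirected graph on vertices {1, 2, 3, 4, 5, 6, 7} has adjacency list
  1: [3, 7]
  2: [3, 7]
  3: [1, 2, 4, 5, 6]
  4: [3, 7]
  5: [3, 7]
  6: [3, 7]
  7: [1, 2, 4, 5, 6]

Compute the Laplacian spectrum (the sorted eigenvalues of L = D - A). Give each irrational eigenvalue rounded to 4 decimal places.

Each diagonal entry of L is the vertex degree and each off-diagonal entry is -1 where an edge is present, 0 otherwise; in the order [1, 2, 3, 4, 5, 6, 7] the diagonal is [2, 2, 5, 2, 2, 2, 5]. L is symmetric positive semidefinite, so every eigenvalue is real and nonnegative. The eigenvalues sum to 20, which equals trace(L) = 2|E|. The largest eigenvalue, 7, is at most the vertex count 7.

[0, 2, 2, 2, 2, 5, 7]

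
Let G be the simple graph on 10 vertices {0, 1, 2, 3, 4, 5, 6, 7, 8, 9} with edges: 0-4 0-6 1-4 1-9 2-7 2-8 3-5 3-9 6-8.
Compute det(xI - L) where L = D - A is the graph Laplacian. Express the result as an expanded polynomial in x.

Each diagonal entry of L is the vertex degree and each off-diagonal entry is -1 where an edge is present, 0 otherwise; in the order [0, 1, 2, 3, 4, 5, 6, 7, 8, 9] the diagonal is [2, 2, 2, 2, 2, 1, 2, 1, 2, 2]. L has integer entries, so p(x) = det(xI - L) has integer coefficients. Expanding the determinant yields x^10 - 18x^9 + 136x^8 - 560x^7 + 1365x^6 - 2002x^5 + 1716x^4 - 792x^3 + 165x^2 - 10x. The constant term is 0 because L is singular (the all-ones vector lies in its kernel). By the matrix-tree theorem the graph has (1/10) * product of the nonzero eigenvalues = 1 spanning tree.

x^10 - 18x^9 + 136x^8 - 560x^7 + 1365x^6 - 2002x^5 + 1716x^4 - 792x^3 + 165x^2 - 10x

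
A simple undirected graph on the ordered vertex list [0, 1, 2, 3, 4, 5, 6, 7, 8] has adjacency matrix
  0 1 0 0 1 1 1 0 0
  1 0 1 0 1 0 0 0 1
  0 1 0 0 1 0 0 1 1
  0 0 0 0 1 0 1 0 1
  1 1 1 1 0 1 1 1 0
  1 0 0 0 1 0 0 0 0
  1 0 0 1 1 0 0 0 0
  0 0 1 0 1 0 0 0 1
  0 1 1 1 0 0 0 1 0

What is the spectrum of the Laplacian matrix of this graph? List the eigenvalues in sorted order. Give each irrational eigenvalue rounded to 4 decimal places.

[0, 1.4498, 2.0261, 3.1497, 3.4803, 4.8008, 5.1386, 5.7651, 8.1897]

Each diagonal entry of L is the vertex degree and each off-diagonal entry is -1 where an edge is present, 0 otherwise; in the order [0, 1, 2, 3, 4, 5, 6, 7, 8] the diagonal is [4, 4, 4, 3, 7, 2, 3, 3, 4]. The multiplicity of 0 as a Laplacian eigenvalue equals the number of connected components. The largest eigenvalue, 8.1897, is at most the vertex count 9. By the matrix-tree theorem the graph has (1/9) * product of the nonzero eigenvalues = 4167 spanning trees.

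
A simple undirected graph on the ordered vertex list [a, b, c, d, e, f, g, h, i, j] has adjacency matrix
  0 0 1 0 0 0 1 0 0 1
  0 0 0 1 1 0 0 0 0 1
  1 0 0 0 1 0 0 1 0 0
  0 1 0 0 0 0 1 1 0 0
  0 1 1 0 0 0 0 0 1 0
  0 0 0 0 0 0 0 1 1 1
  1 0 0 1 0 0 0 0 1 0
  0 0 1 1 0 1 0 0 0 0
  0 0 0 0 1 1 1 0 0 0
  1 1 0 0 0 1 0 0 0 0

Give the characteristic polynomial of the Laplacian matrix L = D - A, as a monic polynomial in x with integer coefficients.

x^10 - 30x^9 + 390x^8 - 2880x^7 + 13305x^6 - 39882x^5 + 77640x^4 - 94800x^3 + 66000x^2 - 20000x

With the vertex order [a, b, c, d, e, f, g, h, i, j], the degrees are [3, 3, 3, 3, 3, 3, 3, 3, 3, 3], giving D = diag(3, 3, 3, 3, 3, 3, 3, 3, 3, 3) and L = D - A. L has integer entries, so p(x) = det(xI - L) has integer coefficients. Expanding the determinant yields x^10 - 30x^9 + 390x^8 - 2880x^7 + 13305x^6 - 39882x^5 + 77640x^4 - 94800x^3 + 66000x^2 - 20000x. Since p(0) = det(-L) = 0, x divides p(x).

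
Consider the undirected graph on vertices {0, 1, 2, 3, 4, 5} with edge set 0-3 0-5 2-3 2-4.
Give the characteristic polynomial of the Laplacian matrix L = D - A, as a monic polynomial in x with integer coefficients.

x^6 - 8x^5 + 21x^4 - 20x^3 + 5x^2

Reading degrees in the order [0, 1, 2, 3, 4, 5] gives [2, 0, 2, 2, 1, 1]; set D = diag(2, 0, 2, 2, 1, 1) and form L = D - A. L has integer entries, so p(x) = det(xI - L) has integer coefficients. Expanding the determinant yields x^6 - 8x^5 + 21x^4 - 20x^3 + 5x^2. The coefficient of x^5 equals -trace(L) = -8, matching the sum of degrees. The largest eigenvalue, 3.6180, is at most the vertex count 6. There are 2 zeros in the spectrum, matching the 2 components.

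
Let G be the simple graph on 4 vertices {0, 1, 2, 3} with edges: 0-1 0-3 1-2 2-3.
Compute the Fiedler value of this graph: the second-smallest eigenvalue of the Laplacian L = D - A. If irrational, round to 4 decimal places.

2

Each diagonal entry of L is the vertex degree and each off-diagonal entry is -1 where an edge is present, 0 otherwise; in the order [0, 1, 2, 3] the diagonal is [2, 2, 2, 2]. The sorted Laplacian eigenvalues are [0, 2, 2, 4]; the algebraic connectivity is the second entry, 2.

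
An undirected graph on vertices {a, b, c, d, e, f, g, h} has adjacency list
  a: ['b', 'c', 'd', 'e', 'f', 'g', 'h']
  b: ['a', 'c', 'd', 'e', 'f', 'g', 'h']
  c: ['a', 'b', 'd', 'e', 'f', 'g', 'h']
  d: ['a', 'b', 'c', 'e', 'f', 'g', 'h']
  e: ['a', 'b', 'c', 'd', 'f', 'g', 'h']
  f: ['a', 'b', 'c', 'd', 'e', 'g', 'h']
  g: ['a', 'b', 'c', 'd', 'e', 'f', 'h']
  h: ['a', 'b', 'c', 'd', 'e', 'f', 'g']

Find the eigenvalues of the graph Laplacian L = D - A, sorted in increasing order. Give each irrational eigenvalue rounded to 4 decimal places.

Reading degrees in the order [a, b, c, d, e, f, g, h] gives [7, 7, 7, 7, 7, 7, 7, 7]; set D = diag(7, 7, 7, 7, 7, 7, 7, 7) and form L = D - A. Since every row of L sums to 0, the all-ones vector is in the kernel and 0 is an eigenvalue. The single zero eigenvalue shows the graph is connected. There is one zero in the spectrum, matching the 1 component.

[0, 8, 8, 8, 8, 8, 8, 8]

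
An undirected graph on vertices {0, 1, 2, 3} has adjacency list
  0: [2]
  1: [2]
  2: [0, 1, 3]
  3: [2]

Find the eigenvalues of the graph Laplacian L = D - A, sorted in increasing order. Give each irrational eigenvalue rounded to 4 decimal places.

[0, 1, 1, 4]

Reading degrees in the order [0, 1, 2, 3] gives [1, 1, 3, 1]; set D = diag(1, 1, 3, 1) and form L = D - A. Diagonalising L (or applying a numerical eigensolver to the 4x4 matrix) gives the spectrum above.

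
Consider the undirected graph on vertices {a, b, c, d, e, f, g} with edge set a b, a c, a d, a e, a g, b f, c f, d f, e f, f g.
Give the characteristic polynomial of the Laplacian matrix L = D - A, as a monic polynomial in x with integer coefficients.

x^7 - 20x^6 + 155x^5 - 600x^4 + 1240x^3 - 1312x^2 + 560x

With the vertex order [a, b, c, d, e, f, g], the degrees are [5, 2, 2, 2, 2, 5, 2], giving D = diag(5, 2, 2, 2, 2, 5, 2) and L = D - A. Computing det(xI - L) by cofactor expansion (or equivalently via sum-over-permutations) gives x^7 - 20x^6 + 155x^5 - 600x^4 + 1240x^3 - 1312x^2 + 560x. The constant term is 0 because L is singular (the all-ones vector lies in its kernel). By the matrix-tree theorem the graph has (1/7) * product of the nonzero eigenvalues = 80 spanning trees. The eigenvalues sum to 20, which equals trace(L) = 2|E|.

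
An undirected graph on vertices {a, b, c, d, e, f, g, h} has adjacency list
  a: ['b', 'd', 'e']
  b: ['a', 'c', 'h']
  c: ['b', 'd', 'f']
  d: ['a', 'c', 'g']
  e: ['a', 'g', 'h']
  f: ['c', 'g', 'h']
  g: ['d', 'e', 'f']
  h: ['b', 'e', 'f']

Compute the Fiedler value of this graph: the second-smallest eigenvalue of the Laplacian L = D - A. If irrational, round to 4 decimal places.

2

Reading degrees in the order [a, b, c, d, e, f, g, h] gives [3, 3, 3, 3, 3, 3, 3, 3]; set D = diag(3, 3, 3, 3, 3, 3, 3, 3) and form L = D - A. Computing the eigenvalues of L and sorting gives [0, 2, 2, 2, 4, 4, 4, 6]. The Fiedler value lambda_2 = 2 is strictly positive, so the graph is connected. The eigenvalues sum to 24, which equals trace(L) = 2|E|. There is one zero in the spectrum, matching the 1 component.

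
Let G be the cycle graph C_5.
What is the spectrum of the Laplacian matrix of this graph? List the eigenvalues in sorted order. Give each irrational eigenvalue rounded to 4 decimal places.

[0, 1.3820, 1.3820, 3.6180, 3.6180]

The graph has 5 vertices and degree multiset [2, 2, 2, 2, 2]; D is the diagonal matrix of degrees and L = D - A. L is symmetric positive semidefinite, so every eigenvalue is real and nonnegative. The largest eigenvalue, 3.6180, is at most the vertex count 5.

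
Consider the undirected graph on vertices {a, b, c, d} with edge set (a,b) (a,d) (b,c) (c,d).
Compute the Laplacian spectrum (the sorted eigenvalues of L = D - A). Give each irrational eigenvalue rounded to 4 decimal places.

[0, 2, 2, 4]

Each diagonal entry of L is the vertex degree and each off-diagonal entry is -1 where an edge is present, 0 otherwise; in the order [a, b, c, d] the diagonal is [2, 2, 2, 2]. L is symmetric positive semidefinite, so every eigenvalue is real and nonnegative. The single zero eigenvalue shows the graph is connected. The eigenvalues sum to 8, which equals trace(L) = 2|E|. There is one zero in the spectrum, matching the 1 component.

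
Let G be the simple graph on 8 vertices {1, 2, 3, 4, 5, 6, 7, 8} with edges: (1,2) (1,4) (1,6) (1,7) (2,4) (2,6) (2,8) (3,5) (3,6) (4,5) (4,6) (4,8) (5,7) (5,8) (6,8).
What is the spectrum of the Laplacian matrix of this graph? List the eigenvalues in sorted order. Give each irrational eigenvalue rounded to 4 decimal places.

With the vertex order [1, 2, 3, 4, 5, 6, 7, 8], the degrees are [4, 4, 2, 5, 4, 5, 2, 4], giving D = diag(4, 4, 2, 5, 4, 5, 2, 4) and L = D - A. L is symmetric positive semidefinite, so every eigenvalue is real and nonnegative. The single zero eigenvalue shows the graph is connected. By the matrix-tree theorem the graph has (1/8) * product of the nonzero eigenvalues = 1457 spanning trees.

[0, 1.7104, 1.8693, 3.4146, 4.9146, 5.4103, 6.1221, 6.5586]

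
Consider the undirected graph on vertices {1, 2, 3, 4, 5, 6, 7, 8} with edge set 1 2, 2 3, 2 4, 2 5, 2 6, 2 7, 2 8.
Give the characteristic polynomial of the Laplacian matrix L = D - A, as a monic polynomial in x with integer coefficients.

x^8 - 14x^7 + 63x^6 - 140x^5 + 175x^4 - 126x^3 + 49x^2 - 8x

With the vertex order [1, 2, 3, 4, 5, 6, 7, 8], the degrees are [1, 7, 1, 1, 1, 1, 1, 1], giving D = diag(1, 7, 1, 1, 1, 1, 1, 1) and L = D - A. Computing det(xI - L) by cofactor expansion (or equivalently via sum-over-permutations) gives x^8 - 14x^7 + 63x^6 - 140x^5 + 175x^4 - 126x^3 + 49x^2 - 8x. The coefficient of x^7 equals -trace(L) = -14, matching the sum of degrees. The eigenvalues sum to 14, which equals trace(L) = 2|E|. There is one zero in the spectrum, matching the 1 component.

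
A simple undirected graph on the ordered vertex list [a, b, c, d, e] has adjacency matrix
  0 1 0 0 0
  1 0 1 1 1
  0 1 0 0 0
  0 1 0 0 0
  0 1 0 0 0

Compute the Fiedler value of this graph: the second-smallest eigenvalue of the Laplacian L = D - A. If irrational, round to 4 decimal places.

With the vertex order [a, b, c, d, e], the degrees are [1, 4, 1, 1, 1], giving D = diag(1, 4, 1, 1, 1) and L = D - A. The sorted Laplacian eigenvalues are [0, 1, 1, 1, 5]; the algebraic connectivity is the second entry, 1.

1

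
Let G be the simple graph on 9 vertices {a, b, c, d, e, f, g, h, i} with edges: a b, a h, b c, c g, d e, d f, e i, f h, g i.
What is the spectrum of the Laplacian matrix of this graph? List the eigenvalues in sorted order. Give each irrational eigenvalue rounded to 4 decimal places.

[0, 0.4679, 0.4679, 1.6527, 1.6527, 3, 3, 3.8794, 3.8794]

Each diagonal entry of L is the vertex degree and each off-diagonal entry is -1 where an edge is present, 0 otherwise; in the order [a, b, c, d, e, f, g, h, i] the diagonal is [2, 2, 2, 2, 2, 2, 2, 2, 2]. Since every row of L sums to 0, the all-ones vector is in the kernel and 0 is an eigenvalue.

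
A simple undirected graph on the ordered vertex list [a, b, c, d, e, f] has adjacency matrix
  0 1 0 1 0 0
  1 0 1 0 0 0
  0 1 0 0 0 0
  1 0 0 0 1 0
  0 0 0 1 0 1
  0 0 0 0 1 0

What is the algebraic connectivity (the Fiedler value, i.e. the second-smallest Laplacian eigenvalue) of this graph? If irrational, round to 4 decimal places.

Each diagonal entry of L is the vertex degree and each off-diagonal entry is -1 where an edge is present, 0 otherwise; in the order [a, b, c, d, e, f] the diagonal is [2, 2, 1, 2, 2, 1]. The smallest Laplacian eigenvalue is always 0. The next one, lambda_2 = 0.2679, measures how hard the graph is to disconnect: larger values mean better connectivity. There is one zero in the spectrum, matching the 1 component.

0.2679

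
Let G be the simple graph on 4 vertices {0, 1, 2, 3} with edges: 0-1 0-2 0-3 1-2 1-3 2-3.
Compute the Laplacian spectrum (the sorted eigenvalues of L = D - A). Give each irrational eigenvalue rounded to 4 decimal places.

[0, 4, 4, 4]

With the vertex order [0, 1, 2, 3], the degrees are [3, 3, 3, 3], giving D = diag(3, 3, 3, 3) and L = D - A. Since every row of L sums to 0, the all-ones vector is in the kernel and 0 is an eigenvalue. The single zero eigenvalue shows the graph is connected.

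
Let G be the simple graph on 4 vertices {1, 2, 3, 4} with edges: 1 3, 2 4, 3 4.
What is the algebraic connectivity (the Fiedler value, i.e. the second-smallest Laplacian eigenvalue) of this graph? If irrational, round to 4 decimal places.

Each diagonal entry of L is the vertex degree and each off-diagonal entry is -1 where an edge is present, 0 otherwise; in the order [1, 2, 3, 4] the diagonal is [1, 1, 2, 2]. Computing the eigenvalues of L and sorting gives [0, 0.5858, 2, 3.4142]. The Fiedler value lambda_2 = 0.5858 is strictly positive, so the graph is connected. By the matrix-tree theorem the graph has (1/4) * product of the nonzero eigenvalues = 1 spanning tree.

0.5858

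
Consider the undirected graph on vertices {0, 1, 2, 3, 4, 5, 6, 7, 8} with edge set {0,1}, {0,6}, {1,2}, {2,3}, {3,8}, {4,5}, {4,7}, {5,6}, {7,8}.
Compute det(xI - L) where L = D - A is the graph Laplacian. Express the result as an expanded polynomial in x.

x^9 - 18x^8 + 135x^7 - 546x^6 + 1287x^5 - 1782x^4 + 1386x^3 - 540x^2 + 81x

With the vertex order [0, 1, 2, 3, 4, 5, 6, 7, 8], the degrees are [2, 2, 2, 2, 2, 2, 2, 2, 2], giving D = diag(2, 2, 2, 2, 2, 2, 2, 2, 2) and L = D - A. Computing det(xI - L) by cofactor expansion (or equivalently via sum-over-permutations) gives x^9 - 18x^8 + 135x^7 - 546x^6 + 1287x^5 - 1782x^4 + 1386x^3 - 540x^2 + 81x. The coefficient of x^8 equals -trace(L) = -18, matching the sum of degrees. By the matrix-tree theorem the graph has (1/9) * product of the nonzero eigenvalues = 9 spanning trees. There is one zero in the spectrum, matching the 1 component.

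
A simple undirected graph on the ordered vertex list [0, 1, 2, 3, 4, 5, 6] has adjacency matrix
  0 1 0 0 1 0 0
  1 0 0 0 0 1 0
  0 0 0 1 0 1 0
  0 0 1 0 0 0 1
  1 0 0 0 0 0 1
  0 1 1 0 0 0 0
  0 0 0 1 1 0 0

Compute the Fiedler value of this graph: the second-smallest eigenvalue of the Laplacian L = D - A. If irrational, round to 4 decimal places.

With the vertex order [0, 1, 2, 3, 4, 5, 6], the degrees are [2, 2, 2, 2, 2, 2, 2], giving D = diag(2, 2, 2, 2, 2, 2, 2) and L = D - A. Computing the eigenvalues of L and sorting gives [0, 0.7530, 0.7530, 2.4450, 2.4450, 3.8019, 3.8019]. The Fiedler value lambda_2 = 0.7530 is strictly positive, so the graph is connected. There is one zero in the spectrum, matching the 1 component. By the matrix-tree theorem the graph has (1/7) * product of the nonzero eigenvalues = 7 spanning trees.

0.7530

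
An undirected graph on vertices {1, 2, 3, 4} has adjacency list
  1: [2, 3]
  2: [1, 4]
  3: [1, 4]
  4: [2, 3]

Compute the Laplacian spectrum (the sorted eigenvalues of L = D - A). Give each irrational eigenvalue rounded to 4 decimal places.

Each diagonal entry of L is the vertex degree and each off-diagonal entry is -1 where an edge is present, 0 otherwise; in the order [1, 2, 3, 4] the diagonal is [2, 2, 2, 2]. L is symmetric positive semidefinite, so every eigenvalue is real and nonnegative. The single zero eigenvalue shows the graph is connected. By the matrix-tree theorem the graph has (1/4) * product of the nonzero eigenvalues = 4 spanning trees.

[0, 2, 2, 4]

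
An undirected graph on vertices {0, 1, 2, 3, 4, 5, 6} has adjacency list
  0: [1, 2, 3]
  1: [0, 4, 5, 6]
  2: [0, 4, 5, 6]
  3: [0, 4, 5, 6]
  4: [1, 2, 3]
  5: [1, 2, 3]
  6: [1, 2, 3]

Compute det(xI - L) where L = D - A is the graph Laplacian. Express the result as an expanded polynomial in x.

Each diagonal entry of L is the vertex degree and each off-diagonal entry is -1 where an edge is present, 0 otherwise; in the order [0, 1, 2, 3, 4, 5, 6] the diagonal is [3, 4, 4, 4, 3, 3, 3]. Computing det(xI - L) by cofactor expansion (or equivalently via sum-over-permutations) gives x^7 - 24x^6 + 234x^5 - 1192x^4 + 3357x^3 - 4968x^2 + 3024x. The constant term is 0 because L is singular (the all-ones vector lies in its kernel). The largest eigenvalue, 7, is at most the vertex count 7. The eigenvalues sum to 24, which equals trace(L) = 2|E|.

x^7 - 24x^6 + 234x^5 - 1192x^4 + 3357x^3 - 4968x^2 + 3024x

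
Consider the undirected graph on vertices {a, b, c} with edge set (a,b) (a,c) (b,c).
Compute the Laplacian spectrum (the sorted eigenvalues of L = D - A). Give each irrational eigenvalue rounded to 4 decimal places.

Each diagonal entry of L is the vertex degree and each off-diagonal entry is -1 where an edge is present, 0 otherwise; in the order [a, b, c] the diagonal is [2, 2, 2]. The multiplicity of 0 as a Laplacian eigenvalue equals the number of connected components. The eigenvalues sum to 6, which equals trace(L) = 2|E|. By the matrix-tree theorem the graph has (1/3) * product of the nonzero eigenvalues = 3 spanning trees.

[0, 3, 3]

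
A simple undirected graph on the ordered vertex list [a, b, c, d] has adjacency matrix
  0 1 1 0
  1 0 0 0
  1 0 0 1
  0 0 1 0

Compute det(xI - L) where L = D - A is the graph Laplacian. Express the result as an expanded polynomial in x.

Each diagonal entry of L is the vertex degree and each off-diagonal entry is -1 where an edge is present, 0 otherwise; in the order [a, b, c, d] the diagonal is [2, 1, 2, 1]. Computing det(xI - L) by cofactor expansion (or equivalently via sum-over-permutations) gives x^4 - 6x^3 + 10x^2 - 4x. The coefficient of x^3 equals -trace(L) = -6, matching the sum of degrees. By the matrix-tree theorem the graph has (1/4) * product of the nonzero eigenvalues = 1 spanning tree.

x^4 - 6x^3 + 10x^2 - 4x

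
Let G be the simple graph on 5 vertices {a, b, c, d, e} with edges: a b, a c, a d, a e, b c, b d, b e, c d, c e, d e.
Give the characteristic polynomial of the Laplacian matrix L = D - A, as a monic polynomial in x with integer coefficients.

x^5 - 20x^4 + 150x^3 - 500x^2 + 625x

With the vertex order [a, b, c, d, e], the degrees are [4, 4, 4, 4, 4], giving D = diag(4, 4, 4, 4, 4) and L = D - A. The eigenvalues of L are [0, 5, 5, 5, 5]; the characteristic polynomial is the product of (x - lambda_i), which multiplies out to x^5 - 20x^4 + 150x^3 - 500x^2 + 625x. Since p(0) = det(-L) = 0, x divides p(x). By the matrix-tree theorem the graph has (1/5) * product of the nonzero eigenvalues = 125 spanning trees. The eigenvalues sum to 20, which equals trace(L) = 2|E|.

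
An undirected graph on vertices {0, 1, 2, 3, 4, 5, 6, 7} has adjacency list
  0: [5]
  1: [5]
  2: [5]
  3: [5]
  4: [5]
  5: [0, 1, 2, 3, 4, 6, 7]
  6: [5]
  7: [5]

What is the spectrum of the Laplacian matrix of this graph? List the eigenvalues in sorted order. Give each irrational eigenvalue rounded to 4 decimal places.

Reading degrees in the order [0, 1, 2, 3, 4, 5, 6, 7] gives [1, 1, 1, 1, 1, 7, 1, 1]; set D = diag(1, 1, 1, 1, 1, 7, 1, 1) and form L = D - A. Diagonalising L (or applying a numerical eigensolver to the 8x8 matrix) gives the spectrum above. The single zero eigenvalue shows the graph is connected.

[0, 1, 1, 1, 1, 1, 1, 8]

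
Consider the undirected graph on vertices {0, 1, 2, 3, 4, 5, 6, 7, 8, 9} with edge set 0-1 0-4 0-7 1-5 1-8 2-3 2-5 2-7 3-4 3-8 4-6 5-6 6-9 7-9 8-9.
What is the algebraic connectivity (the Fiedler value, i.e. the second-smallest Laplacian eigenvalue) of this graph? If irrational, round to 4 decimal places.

Each diagonal entry of L is the vertex degree and each off-diagonal entry is -1 where an edge is present, 0 otherwise; in the order [0, 1, 2, 3, 4, 5, 6, 7, 8, 9] the diagonal is [3, 3, 3, 3, 3, 3, 3, 3, 3, 3]. The sorted Laplacian eigenvalues are [0, 2, 2, 2, 2, 2, 5, 5, 5, 5]; the algebraic connectivity is the second entry, 2. There is one zero in the spectrum, matching the 1 component.

2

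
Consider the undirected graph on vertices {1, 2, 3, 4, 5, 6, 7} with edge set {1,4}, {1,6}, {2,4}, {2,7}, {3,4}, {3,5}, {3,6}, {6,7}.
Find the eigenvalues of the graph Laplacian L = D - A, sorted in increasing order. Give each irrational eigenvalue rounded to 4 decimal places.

Reading degrees in the order [1, 2, 3, 4, 5, 6, 7] gives [2, 2, 3, 3, 1, 3, 2]; set D = diag(2, 2, 3, 3, 1, 3, 2) and form L = D - A. L is symmetric positive semidefinite, so every eigenvalue is real and nonnegative.

[0, 0.6837, 1.4206, 2, 2.8654, 4, 5.0303]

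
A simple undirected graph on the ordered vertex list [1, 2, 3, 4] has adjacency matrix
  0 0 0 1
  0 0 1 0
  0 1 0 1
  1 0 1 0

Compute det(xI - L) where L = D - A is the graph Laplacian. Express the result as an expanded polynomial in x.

x^4 - 6x^3 + 10x^2 - 4x

With the vertex order [1, 2, 3, 4], the degrees are [1, 1, 2, 2], giving D = diag(1, 1, 2, 2) and L = D - A. L has integer entries, so p(x) = det(xI - L) has integer coefficients. Expanding the determinant yields x^4 - 6x^3 + 10x^2 - 4x. The coefficient of x^3 equals -trace(L) = -6, matching the sum of degrees. The largest eigenvalue, 3.4142, is at most the vertex count 4.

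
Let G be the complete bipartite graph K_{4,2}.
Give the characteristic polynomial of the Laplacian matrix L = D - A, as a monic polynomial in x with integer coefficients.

x^6 - 16x^5 + 96x^4 - 272x^3 + 368x^2 - 192x

The graph has 6 vertices and degree multiset [4, 4, 2, 2, 2, 2]; D is the diagonal matrix of degrees and L = D - A. The eigenvalues of L are [0, 2, 2, 2, 4, 6]; the characteristic polynomial is the product of (x - lambda_i), which multiplies out to x^6 - 16x^5 + 96x^4 - 272x^3 + 368x^2 - 192x. Since p(0) = det(-L) = 0, x divides p(x).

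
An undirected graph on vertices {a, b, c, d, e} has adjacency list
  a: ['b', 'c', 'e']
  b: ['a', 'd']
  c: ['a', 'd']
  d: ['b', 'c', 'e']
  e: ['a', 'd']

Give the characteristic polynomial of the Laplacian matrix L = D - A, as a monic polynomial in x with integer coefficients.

With the vertex order [a, b, c, d, e], the degrees are [3, 2, 2, 3, 2], giving D = diag(3, 2, 2, 3, 2) and L = D - A. Computing det(xI - L) by cofactor expansion (or equivalently via sum-over-permutations) gives x^5 - 12x^4 + 51x^3 - 92x^2 + 60x. The constant term is 0 because L is singular (the all-ones vector lies in its kernel). There is one zero in the spectrum, matching the 1 component.

x^5 - 12x^4 + 51x^3 - 92x^2 + 60x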